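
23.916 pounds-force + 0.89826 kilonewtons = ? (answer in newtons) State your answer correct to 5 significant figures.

23.916 lbf = 106.384 N and 0.89826 kN = 898.260 N.
106.384 + 898.260 ≈ 1004.6 N.

1004.6 newtons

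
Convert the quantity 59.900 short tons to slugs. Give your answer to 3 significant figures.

1 short ton = 62.1619 slug.
Thus 59.900 × 62.1619 ≈ 3720 slug.

3720 slug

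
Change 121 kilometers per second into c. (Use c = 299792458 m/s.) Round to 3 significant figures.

0.000404 c

1 kilometer per second = 3.33564 × 10^-6 c.
So 121 × 3.33564 × 10^-6 ≈ 0.000404 c.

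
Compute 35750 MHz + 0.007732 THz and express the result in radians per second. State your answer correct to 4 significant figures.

2.732e+11 radians per second

35750 MHz = 2.24624e+11 rad/s and 0.007732 THz = 4.85816e+10 rad/s.
2.24624e+11 + 4.85816e+10 ≈ 2.732e+11 rad/s.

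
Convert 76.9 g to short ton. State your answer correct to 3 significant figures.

8.48e-5 short ton

1 gram = 1.10231e-6 short ton.
Then 76.9 × 1.10231e-6 ≈ 8.48e-5 short ton.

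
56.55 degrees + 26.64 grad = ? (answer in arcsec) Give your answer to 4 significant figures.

289900 arcseconds

56.55 ° = 203580 arcsec and 26.64 grad = 86313.6 arcsec.
203580 + 86313.6 ≈ 289900 arcsec.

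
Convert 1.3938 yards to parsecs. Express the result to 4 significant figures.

1 yd = 2.96337e-17 pc.
1.3938 × 2.96337e-17 ≈ 4.130e-17 pc.

4.130e-17 parsecs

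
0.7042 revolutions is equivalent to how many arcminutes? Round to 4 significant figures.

15210 arcmin

1 rev = 21600.0 arcmin.
Then 0.7042 × 21600.0 ≈ 15210 arcmin.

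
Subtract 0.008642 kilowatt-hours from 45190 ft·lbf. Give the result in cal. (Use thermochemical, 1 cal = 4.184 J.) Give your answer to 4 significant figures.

45190 ft·lbf = 14643.7 cal and 0.008642 kWh = 7435.76 cal.
14643.7 − 7435.76 ≈ 7208 cal.

7208 cal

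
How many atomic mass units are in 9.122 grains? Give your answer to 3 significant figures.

3.56e+23 atomic mass units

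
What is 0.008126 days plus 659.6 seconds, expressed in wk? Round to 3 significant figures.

0.008126 d = 0.00116086 wk and 659.6 s = 0.00109061 wk.
0.00116086 + 0.00109061 ≈ 0.00225 wk.

0.00225 weeks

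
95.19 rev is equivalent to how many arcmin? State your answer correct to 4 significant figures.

2.056e+6 arcmin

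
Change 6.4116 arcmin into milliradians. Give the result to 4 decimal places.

1.8651 mrad

1 arcmin = 0.290888 milliradians.
Thus 6.4116 × 0.290888 ≈ 1.8651 mrad.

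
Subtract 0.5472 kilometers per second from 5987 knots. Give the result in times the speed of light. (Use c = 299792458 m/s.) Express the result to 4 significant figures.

8.448 × 10^-6 times the speed of light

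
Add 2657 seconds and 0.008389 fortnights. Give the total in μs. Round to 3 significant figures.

2657 s = 2.65700e+9 μs and 0.008389 fortnight = 1.01473e+10 μs.
2.65700e+9 + 1.01473e+10 ≈ 1.28e+10 μs.

1.28e+10 microseconds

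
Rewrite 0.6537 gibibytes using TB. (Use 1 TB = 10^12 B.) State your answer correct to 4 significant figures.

0.0007019 terabytes

1 gibibyte = 0.00107374 TB.
Then 0.6537 × 0.00107374 ≈ 0.0007019 TB.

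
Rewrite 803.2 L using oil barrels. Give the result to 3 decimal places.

1 L = 0.00628981 oil barrels.
Then 803.2 × 0.00628981 ≈ 5.052 bbl.

5.052 bbl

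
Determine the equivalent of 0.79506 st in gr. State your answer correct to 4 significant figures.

1 stone = 98000.0 gr.
Then 0.79506 × 98000.0 ≈ 77920 gr.

77920 gr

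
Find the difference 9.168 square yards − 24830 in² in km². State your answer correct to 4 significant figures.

-8.354 × 10^-6 square kilometers

9.168 yd² = 7.66562 × 10^-6 km² and 24830 in² = 1.60193 × 10^-5 km².
7.66562 × 10^-6 − 1.60193 × 10^-5 ≈ -8.354 × 10^-6 km².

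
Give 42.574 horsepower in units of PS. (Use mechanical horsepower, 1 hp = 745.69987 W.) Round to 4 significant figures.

43.16 PS

1 hp = 1.01387 PS.
Then 42.574 × 1.01387 ≈ 43.16 PS.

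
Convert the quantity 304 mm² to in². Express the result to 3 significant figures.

1 square millimeter = 0.00155000 in².
304 × 0.00155000 ≈ 0.471 in².

0.471 in²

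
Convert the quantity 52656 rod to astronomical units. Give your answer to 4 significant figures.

1 rod = 3.36181 × 10^-11 au.
Thus 52656 × 3.36181 × 10^-11 ≈ 1.770 × 10^-6 au.

1.770 × 10^-6 au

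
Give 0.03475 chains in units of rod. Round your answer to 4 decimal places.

0.1390 rods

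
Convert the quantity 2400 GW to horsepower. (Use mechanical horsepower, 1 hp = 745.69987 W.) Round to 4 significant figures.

1 GW = 1.34102e+6 hp.
2400 × 1.34102e+6 ≈ 3.218e+9 hp.

3.218e+9 hp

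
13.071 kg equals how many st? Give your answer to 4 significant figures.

1 kg = 0.157473 st.
13.071 × 0.157473 ≈ 2.058 st.

2.058 st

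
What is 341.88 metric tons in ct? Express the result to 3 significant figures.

1.71 × 10^9 ct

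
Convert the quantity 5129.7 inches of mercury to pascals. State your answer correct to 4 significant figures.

1 inch of mercury = 3386.39 pascals.
Then 5129.7 × 3386.39 ≈ 1.737e+7 Pa.

1.737e+7 Pa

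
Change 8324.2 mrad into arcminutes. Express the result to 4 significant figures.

28620 arcmin

1 milliradian = 3.43775 arcmin.
So 8324.2 × 3.43775 ≈ 28620 arcmin.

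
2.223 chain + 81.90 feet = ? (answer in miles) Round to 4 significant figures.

2.223 chain = 0.0277875 mi and 81.90 ft = 0.0155114 mi.
0.0277875 + 0.0155114 ≈ 0.04330 mi.

0.04330 miles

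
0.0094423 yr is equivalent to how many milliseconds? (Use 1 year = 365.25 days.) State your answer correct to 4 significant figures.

1 yr = 3.15576e+10 milliseconds.
0.0094423 × 3.15576e+10 ≈ 2.980e+8 ms.

2.980e+8 ms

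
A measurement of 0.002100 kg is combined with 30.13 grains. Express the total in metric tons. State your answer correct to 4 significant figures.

0.002100 kg = 2.10000e-6 t and 30.13 gr = 1.95239e-6 t.
2.10000e-6 + 1.95239e-6 ≈ 4.052e-6 t.

4.052e-6 metric tons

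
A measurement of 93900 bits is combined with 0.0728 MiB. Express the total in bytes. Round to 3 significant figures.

88100 B

93900 bit = 11737.5 B and 0.0728 MiB = 76336.3 B.
11737.5 + 76336.3 ≈ 88100 B.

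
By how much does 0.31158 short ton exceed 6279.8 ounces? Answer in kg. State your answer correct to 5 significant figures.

104.63 kg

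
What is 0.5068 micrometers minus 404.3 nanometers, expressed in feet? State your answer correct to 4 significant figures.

0.5068 μm = 1.66273e-6 ft and 404.3 nm = 1.32644e-6 ft.
1.66273e-6 − 1.32644e-6 ≈ 3.363e-7 ft.

3.363e-7 ft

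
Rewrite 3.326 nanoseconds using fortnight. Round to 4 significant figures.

1 nanosecond = 8.26720 × 10^-16 fortnight.
Thus 3.326 × 8.26720 × 10^-16 ≈ 2.750 × 10^-15 fortnight.

2.750 × 10^-15 fortnight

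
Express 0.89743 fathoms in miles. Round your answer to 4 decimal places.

1 fathom = 0.00113636 miles.
Thus 0.89743 × 0.00113636 ≈ 0.0010 mi.

0.0010 mi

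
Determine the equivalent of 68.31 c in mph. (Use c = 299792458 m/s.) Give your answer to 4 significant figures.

4.581e+10 mph

1 speed of light = 6.70617e+8 miles per hour.
So 68.31 × 6.70617e+8 ≈ 4.581e+10 mph.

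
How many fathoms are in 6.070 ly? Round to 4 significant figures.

3.140 × 10^16 fathoms

1 ly = 5.17319 × 10^15 fathom.
Thus 6.070 × 5.17319 × 10^15 ≈ 3.140 × 10^16 fathom.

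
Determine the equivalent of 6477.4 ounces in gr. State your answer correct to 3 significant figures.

2.83 × 10^6 grains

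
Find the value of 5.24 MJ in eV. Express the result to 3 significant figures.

3.27e+25 electronvolts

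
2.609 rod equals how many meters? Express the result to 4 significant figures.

13.12 m

1 rod = 5.02920 m.
Then 2.609 × 5.02920 ≈ 13.12 m.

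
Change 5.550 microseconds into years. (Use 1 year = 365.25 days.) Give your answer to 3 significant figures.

1.76e-13 yr

1 μs = 3.16881e-14 years.
5.550 × 3.16881e-14 ≈ 1.76e-13 yr.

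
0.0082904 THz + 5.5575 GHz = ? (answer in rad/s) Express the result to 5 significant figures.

8.7009e+10 radians per second

0.0082904 THz = 5.20901e+10 rad/s and 5.5575 GHz = 3.49188e+10 rad/s.
5.20901e+10 + 3.49188e+10 ≈ 8.7009e+10 rad/s.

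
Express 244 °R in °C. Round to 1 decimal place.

-137.6 °C

°R = (°C + 273.15) × 9/5.
Applying the formula gives -137.6 °C.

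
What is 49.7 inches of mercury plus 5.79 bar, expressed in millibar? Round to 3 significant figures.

7470 millibar

49.7 inHg = 1683.04 mbar and 5.79 bar = 5790.00 mbar.
1683.04 + 5790.00 ≈ 7470 mbar.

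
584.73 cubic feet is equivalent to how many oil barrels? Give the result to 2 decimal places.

104.14 bbl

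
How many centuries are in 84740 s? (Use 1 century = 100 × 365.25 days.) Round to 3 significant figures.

1 s = 3.16881e-10 century.
So 84740 × 3.16881e-10 ≈ 2.69e-5 century.

2.69e-5 century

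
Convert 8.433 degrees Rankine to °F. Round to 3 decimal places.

°R = °F + 459.67.
Applying the formula gives -451.237 °F.

-451.237 °F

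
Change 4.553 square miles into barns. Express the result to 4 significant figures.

1.179e+35 barns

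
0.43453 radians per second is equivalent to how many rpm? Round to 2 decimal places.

1 radian per second = 9.54930 rpm.
0.43453 × 9.54930 ≈ 4.15 rpm.

4.15 rpm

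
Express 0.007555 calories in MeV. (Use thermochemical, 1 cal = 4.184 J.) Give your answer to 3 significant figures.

1.97 × 10^11 megaelectronvolts

1 calorie = 2.61145 × 10^13 megaelectronvolts.
0.007555 × 2.61145 × 10^13 ≈ 1.97 × 10^11 MeV.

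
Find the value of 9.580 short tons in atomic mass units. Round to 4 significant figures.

5.234 × 10^30 atomic mass units

1 short ton = 5.46319 × 10^29 atomic mass units.
Then 9.580 × 5.46319 × 10^29 ≈ 5.234 × 10^30 u.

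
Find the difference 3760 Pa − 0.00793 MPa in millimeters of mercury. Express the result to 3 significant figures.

3760 Pa = 28.2023 mmHg and 0.00793 MPa = 59.4799 mmHg.
28.2023 − 59.4799 ≈ -31.3 mmHg.

-31.3 millimeters of mercury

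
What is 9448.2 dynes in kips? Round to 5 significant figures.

2.1240e-5 kip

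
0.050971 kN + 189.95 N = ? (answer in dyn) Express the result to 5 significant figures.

2.4092e+7 dyn

0.050971 kN = 5.09710e+6 dyn and 189.95 N = 1.89950e+7 dyn.
5.09710e+6 + 1.89950e+7 ≈ 2.4092e+7 dyn.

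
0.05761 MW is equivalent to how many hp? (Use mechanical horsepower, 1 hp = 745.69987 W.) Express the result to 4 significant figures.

1 megawatt = 1341.02 horsepower.
Thus 0.05761 × 1341.02 ≈ 77.26 hp.

77.26 hp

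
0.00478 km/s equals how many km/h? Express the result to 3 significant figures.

17.2 kilometers per hour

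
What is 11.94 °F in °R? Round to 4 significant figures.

471.6 °R

°R = °F + 459.67.
Applying the formula gives 471.6 °R.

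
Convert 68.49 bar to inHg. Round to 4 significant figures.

1 bar = 29.5300 inHg.
Then 68.49 × 29.5300 ≈ 2023 inHg.

2023 inches of mercury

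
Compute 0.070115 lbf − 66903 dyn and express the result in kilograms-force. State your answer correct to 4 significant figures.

0.070115 lbf = 0.0318036 kgf and 66903 dyn = 0.0682221 kgf.
0.0318036 − 0.0682221 ≈ -0.03642 kgf.

-0.03642 kilograms-force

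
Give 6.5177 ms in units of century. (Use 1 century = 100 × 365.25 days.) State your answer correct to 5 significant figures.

1 ms = 3.16881 × 10^-13 century.
6.5177 × 3.16881 × 10^-13 ≈ 2.0653 × 10^-12 century.

2.0653 × 10^-12 century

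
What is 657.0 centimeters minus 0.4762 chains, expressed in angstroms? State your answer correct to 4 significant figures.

657.0 cm = 6.57000e+10 Å and 0.4762 chain = 9.57962e+10 Å.
6.57000e+10 − 9.57962e+10 ≈ -3.010e+10 Å.

-3.010e+10 Å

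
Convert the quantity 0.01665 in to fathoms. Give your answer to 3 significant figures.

0.000231 fathom

1 in = 0.0138889 fathoms.
Thus 0.01665 × 0.0138889 ≈ 0.000231 fathom.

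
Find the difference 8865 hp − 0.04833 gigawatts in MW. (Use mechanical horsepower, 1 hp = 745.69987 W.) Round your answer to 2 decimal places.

-41.72 megawatts

8865 hp = 6.61063 MW and 0.04833 GW = 48.3300 MW.
6.61063 − 48.3300 ≈ -41.72 MW.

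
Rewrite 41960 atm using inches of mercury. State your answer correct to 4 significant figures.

1 atm = 29.9213 inHg.
So 41960 × 29.9213 ≈ 1.255 × 10^6 inHg.

1.255 × 10^6 inHg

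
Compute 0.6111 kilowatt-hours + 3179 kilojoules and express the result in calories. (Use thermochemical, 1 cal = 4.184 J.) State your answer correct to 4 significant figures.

1.286 × 10^6 calories

0.6111 kWh = 525803 cal and 3179 kJ = 759799 cal.
525803 + 759799 ≈ 1.286 × 10^6 cal.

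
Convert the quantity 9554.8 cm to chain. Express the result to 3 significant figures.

1 centimeter = 0.000497097 chains.
Thus 9554.8 × 0.000497097 ≈ 4.75 chain.

4.75 chains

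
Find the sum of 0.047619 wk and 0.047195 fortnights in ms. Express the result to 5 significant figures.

0.047619 wk = 2.88000e+7 ms and 0.047195 fortnight = 5.70871e+7 ms.
2.88000e+7 + 5.70871e+7 ≈ 8.5887e+7 ms.

8.5887e+7 milliseconds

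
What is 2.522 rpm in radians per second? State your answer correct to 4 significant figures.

1 rpm = 0.104720 rad/s.
2.522 × 0.104720 ≈ 0.2641 rad/s.

0.2641 rad/s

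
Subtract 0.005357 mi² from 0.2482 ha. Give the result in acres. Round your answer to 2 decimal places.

0.2482 ha = 0.613316 acre and 0.005357 mi² = 3.42848 acre.
0.613316 − 3.42848 ≈ -2.82 acre.

-2.82 acre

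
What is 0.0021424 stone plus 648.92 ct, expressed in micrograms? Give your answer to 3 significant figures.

0.0021424 st = 1.36049e+7 μg and 648.92 ct = 1.29784e+8 μg.
1.36049e+7 + 1.29784e+8 ≈ 1.43e+8 μg.

1.43e+8 μg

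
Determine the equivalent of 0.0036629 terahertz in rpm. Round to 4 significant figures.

1 terahertz = 6.00000 × 10^13 rpm.
So 0.0036629 × 6.00000 × 10^13 ≈ 2.198 × 10^11 rpm.

2.198 × 10^11 rpm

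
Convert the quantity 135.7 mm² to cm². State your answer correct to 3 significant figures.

1.36 square centimeters

1 square millimeter = 0.0100000 cm².
135.7 × 0.0100000 ≈ 1.36 cm².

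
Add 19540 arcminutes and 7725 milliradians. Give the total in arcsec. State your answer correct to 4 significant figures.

2.766 × 10^6 arcseconds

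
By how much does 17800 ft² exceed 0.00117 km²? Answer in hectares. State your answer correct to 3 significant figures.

17800 ft² = 0.165367 ha and 0.00117 km² = 0.117000 ha.
0.165367 − 0.117000 ≈ 0.0484 ha.

0.0484 ha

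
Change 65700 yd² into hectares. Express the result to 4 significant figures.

1 yd² = 8.36127 × 10^-5 ha.
Thus 65700 × 8.36127 × 10^-5 ≈ 5.493 ha.

5.493 ha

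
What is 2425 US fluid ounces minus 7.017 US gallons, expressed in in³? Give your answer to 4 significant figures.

2755 in³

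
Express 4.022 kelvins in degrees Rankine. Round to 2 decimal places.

7.24 °R

°R = K × 9/5.
Applying the formula gives 7.24 °R.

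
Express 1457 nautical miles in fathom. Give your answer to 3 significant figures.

1 nmi = 1012.69 fathoms.
So 1457 × 1012.69 ≈ 1.48 × 10^6 fathom.

1.48 × 10^6 fathoms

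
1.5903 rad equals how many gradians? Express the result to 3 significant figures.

101 gradians

1 radian = 63.6620 grad.
1.5903 × 63.6620 ≈ 101 grad.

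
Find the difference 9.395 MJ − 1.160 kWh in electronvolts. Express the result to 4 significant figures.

3.257e+25 electronvolts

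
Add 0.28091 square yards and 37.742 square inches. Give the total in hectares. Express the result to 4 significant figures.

0.28091 yd² = 2.34877e-5 ha and 37.742 in² = 2.43496e-6 ha.
2.34877e-5 + 2.43496e-6 ≈ 2.592e-5 ha.

2.592e-5 ha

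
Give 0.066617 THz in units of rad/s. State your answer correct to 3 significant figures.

4.19e+11 rad/s

1 terahertz = 6.28319e+12 radians per second.
0.066617 × 6.28319e+12 ≈ 4.19e+11 rad/s.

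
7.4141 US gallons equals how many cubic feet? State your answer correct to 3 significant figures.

1 US gallon = 0.133681 ft³.
So 7.4141 × 0.133681 ≈ 0.991 ft³.

0.991 ft³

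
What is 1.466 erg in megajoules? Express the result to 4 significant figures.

1 erg = 1.00000 × 10^-13 MJ.
1.466 × 1.00000 × 10^-13 ≈ 1.466 × 10^-13 MJ.

1.466 × 10^-13 MJ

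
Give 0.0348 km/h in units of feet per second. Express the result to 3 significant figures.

1 km/h = 0.911344 ft/s.
So 0.0348 × 0.911344 ≈ 0.0317 ft/s.

0.0317 feet per second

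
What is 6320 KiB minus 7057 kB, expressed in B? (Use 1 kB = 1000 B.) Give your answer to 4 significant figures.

6320 KiB = 6.47168e+6 B and 7057 kB = 7.05700e+6 B.
6.47168e+6 − 7.05700e+6 ≈ -585300 B.

-585300 bytes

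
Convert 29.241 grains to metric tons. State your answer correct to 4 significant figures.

1 gr = 6.47989e-8 metric tons.
Thus 29.241 × 6.47989e-8 ≈ 1.895e-6 t.

1.895e-6 t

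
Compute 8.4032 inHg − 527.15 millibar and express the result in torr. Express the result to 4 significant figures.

-182.0 torr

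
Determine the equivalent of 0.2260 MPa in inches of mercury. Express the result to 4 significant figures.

66.74 inches of mercury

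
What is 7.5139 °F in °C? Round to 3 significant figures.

-13.6 °C

°F = °C × 9/5 + 32.
Applying the formula gives -13.6 °C.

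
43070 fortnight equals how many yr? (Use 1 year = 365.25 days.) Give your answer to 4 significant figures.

1 fortnight = 0.0383299 yr.
Thus 43070 × 0.0383299 ≈ 1651 yr.

1651 yr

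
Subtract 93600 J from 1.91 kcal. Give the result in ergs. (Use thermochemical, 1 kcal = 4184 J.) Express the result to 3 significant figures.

1.91 kcal = 7.99144e+10 erg and 93600 J = 9.36000e+11 erg.
7.99144e+10 − 9.36000e+11 ≈ -8.56e+11 erg.

-8.56e+11 erg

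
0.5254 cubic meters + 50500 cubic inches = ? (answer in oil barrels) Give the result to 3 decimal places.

8.510 bbl

0.5254 m³ = 3.30467 bbl and 50500 in³ = 5.20511 bbl.
3.30467 + 5.20511 ≈ 8.510 bbl.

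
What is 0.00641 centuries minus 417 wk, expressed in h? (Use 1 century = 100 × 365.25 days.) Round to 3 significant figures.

-64400 hours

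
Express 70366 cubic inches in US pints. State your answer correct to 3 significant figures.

2440 US pints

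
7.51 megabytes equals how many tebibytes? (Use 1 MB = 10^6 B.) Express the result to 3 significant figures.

6.83 × 10^-6 tebibytes

1 megabyte = 9.09495 × 10^-7 TiB.
Thus 7.51 × 9.09495 × 10^-7 ≈ 6.83 × 10^-6 TiB.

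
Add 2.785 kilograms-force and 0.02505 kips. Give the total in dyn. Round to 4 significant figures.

2.785 kgf = 2.73115 × 10^6 dyn and 0.02505 kip = 1.11428 × 10^7 dyn.
2.73115 × 10^6 + 1.11428 × 10^7 ≈ 1.387 × 10^7 dyn.

1.387 × 10^7 dyn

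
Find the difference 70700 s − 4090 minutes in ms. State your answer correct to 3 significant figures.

-1.75e+8 ms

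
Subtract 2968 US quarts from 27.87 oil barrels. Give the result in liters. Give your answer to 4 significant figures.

27.87 bbl = 4430.98 L and 2968 US qt = 2808.78 L.
4430.98 − 2808.78 ≈ 1622 L.

1622 L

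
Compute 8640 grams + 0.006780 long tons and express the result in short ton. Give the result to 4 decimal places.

0.0171 short tons

8640 g = 0.00952397 short ton and 0.006780 long ton = 0.00759360 short ton.
0.00952397 + 0.00759360 ≈ 0.0171 short ton.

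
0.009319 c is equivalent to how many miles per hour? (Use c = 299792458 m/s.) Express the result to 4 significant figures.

6.249e+6 mph

1 speed of light = 6.70617e+8 mph.
0.009319 × 6.70617e+8 ≈ 6.249e+6 mph.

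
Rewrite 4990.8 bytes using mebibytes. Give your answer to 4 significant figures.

1 byte = 9.53674 × 10^-7 MiB.
Then 4990.8 × 9.53674 × 10^-7 ≈ 0.004760 MiB.

0.004760 MiB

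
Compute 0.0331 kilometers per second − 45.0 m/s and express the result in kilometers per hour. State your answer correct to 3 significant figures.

0.0331 km/s = 119.160 km/h and 45.0 m/s = 162.000 km/h.
119.160 − 162.000 ≈ -42.8 km/h.

-42.8 kilometers per hour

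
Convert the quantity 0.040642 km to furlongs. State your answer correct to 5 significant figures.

0.20203 furlong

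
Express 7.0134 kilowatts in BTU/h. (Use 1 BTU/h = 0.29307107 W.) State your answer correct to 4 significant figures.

1 kilowatt = 3412.14 BTU/h.
So 7.0134 × 3412.14 ≈ 23930 BTU/h.

23930 BTU per hour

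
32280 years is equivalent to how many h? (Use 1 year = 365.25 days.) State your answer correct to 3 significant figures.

1 yr = 8766.00 h.
So 32280 × 8766.00 ≈ 2.83 × 10^8 h.

2.83 × 10^8 h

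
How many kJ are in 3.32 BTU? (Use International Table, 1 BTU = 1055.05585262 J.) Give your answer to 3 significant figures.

1 BTU = 1.05506 kJ.
So 3.32 × 1.05506 ≈ 3.50 kJ.

3.50 kJ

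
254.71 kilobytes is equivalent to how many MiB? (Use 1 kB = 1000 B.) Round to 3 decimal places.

1 kilobyte = 0.000953674 mebibytes.
Then 254.71 × 0.000953674 ≈ 0.243 MiB.

0.243 MiB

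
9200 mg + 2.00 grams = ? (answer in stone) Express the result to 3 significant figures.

9200 mg = 0.00144875 st and 2.00 g = 0.000314946 st.
0.00144875 + 0.000314946 ≈ 0.00176 st.

0.00176 st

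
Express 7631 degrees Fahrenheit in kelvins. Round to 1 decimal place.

K = (°F + 459.67) × 5/9.
Applying the formula gives 4494.8 K.

4494.8 kelvins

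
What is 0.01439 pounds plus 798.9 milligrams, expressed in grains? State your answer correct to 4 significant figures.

0.01439 lb = 100.730 gr and 798.9 mg = 12.3289 gr.
100.730 + 12.3289 ≈ 113.1 gr.

113.1 gr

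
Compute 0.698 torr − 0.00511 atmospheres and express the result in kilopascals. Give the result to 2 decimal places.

-0.42 kilopascals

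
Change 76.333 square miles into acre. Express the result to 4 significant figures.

1 square mile = 640.000 acres.
Thus 76.333 × 640.000 ≈ 48850 acre.

48850 acre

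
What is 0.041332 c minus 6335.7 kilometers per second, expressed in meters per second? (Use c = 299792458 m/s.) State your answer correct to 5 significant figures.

0.041332 c = 1.23910 × 10^7 m/s and 6335.7 km/s = 6.33570 × 10^6 m/s.
1.23910 × 10^7 − 6.33570 × 10^6 ≈ 6.0553 × 10^6 m/s.

6.0553 × 10^6 meters per second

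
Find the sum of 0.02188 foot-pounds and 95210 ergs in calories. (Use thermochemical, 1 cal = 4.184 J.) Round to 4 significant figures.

0.009366 cal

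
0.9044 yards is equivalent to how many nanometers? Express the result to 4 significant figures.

8.270e+8 nm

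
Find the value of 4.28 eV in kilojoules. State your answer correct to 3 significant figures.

6.86e-22 kJ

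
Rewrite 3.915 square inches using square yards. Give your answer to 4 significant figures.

1 square inch = 0.000771605 square yards.
3.915 × 0.000771605 ≈ 0.003021 yd².

0.003021 square yards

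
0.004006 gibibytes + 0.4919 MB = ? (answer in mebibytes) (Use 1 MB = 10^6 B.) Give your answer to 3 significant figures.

0.004006 GiB = 4.10214 MiB and 0.4919 MB = 0.469112 MiB.
4.10214 + 0.469112 ≈ 4.57 MiB.

4.57 MiB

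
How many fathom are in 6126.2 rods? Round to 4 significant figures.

1 rod = 2.75000 fathoms.
6126.2 × 2.75000 ≈ 16850 fathom.

16850 fathom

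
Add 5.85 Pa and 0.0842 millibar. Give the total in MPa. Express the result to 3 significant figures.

1.43 × 10^-5 megapascals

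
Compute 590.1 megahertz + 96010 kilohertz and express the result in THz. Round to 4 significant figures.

0.0006861 THz

590.1 MHz = 0.000590100 THz and 96010 kHz = 9.60100e-5 THz.
0.000590100 + 9.60100e-5 ≈ 0.0006861 THz.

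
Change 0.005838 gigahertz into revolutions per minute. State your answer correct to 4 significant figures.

3.503e+8 rpm

1 gigahertz = 6.00000e+10 rpm.
Thus 0.005838 × 6.00000e+10 ≈ 3.503e+8 rpm.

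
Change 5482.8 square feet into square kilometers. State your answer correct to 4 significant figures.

0.0005094 square kilometers

1 square foot = 9.29030 × 10^-8 square kilometers.
Thus 5482.8 × 9.29030 × 10^-8 ≈ 0.0005094 km².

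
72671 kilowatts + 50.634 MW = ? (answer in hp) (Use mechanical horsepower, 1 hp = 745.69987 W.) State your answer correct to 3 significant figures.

165000 horsepower

72671 kW = 97453.4 hp and 50.634 MW = 67901.3 hp.
97453.4 + 67901.3 ≈ 165000 hp.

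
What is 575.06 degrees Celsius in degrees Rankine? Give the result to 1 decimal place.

°R = (°C + 273.15) × 9/5.
Applying the formula gives 1526.8 °R.

1526.8 °R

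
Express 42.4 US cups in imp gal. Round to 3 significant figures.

2.21 imperial gallons

1 US cup = 0.0520421 imperial gallons.
Then 42.4 × 0.0520421 ≈ 2.21 imp gal.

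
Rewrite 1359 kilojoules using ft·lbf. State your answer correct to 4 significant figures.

1 kJ = 737.562 ft·lbf.
So 1359 × 737.562 ≈ 1.002e+6 ft·lbf.

1.002e+6 ft·lbf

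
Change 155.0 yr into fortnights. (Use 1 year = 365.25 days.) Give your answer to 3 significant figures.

1 yr = 26.0893 fortnight.
155.0 × 26.0893 ≈ 4040 fortnight.

4040 fortnights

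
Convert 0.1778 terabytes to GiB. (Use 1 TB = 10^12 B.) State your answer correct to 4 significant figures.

165.6 GiB

1 TB = 931.323 GiB.
0.1778 × 931.323 ≈ 165.6 GiB.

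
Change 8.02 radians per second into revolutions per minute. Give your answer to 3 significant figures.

1 radian per second = 9.54930 revolutions per minute.
So 8.02 × 9.54930 ≈ 76.6 rpm.

76.6 revolutions per minute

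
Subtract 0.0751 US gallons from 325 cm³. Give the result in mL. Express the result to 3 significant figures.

40.7 mL

325 cm³ = 325.000 mL and 0.0751 US gal = 284.284 mL.
325.000 − 284.284 ≈ 40.7 mL.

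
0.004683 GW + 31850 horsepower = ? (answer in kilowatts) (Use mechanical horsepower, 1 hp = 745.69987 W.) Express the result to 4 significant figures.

0.004683 GW = 4683.00 kW and 31850 hp = 23750.5 kW.
4683.00 + 23750.5 ≈ 28430 kW.

28430 kW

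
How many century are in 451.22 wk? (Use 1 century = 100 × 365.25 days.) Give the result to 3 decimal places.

0.086 century

1 wk = 0.000191650 century.
So 451.22 × 0.000191650 ≈ 0.086 century.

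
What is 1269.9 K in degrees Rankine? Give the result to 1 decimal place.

°R = K × 9/5.
Applying the formula gives 2285.8 °R.

2285.8 degrees Rankine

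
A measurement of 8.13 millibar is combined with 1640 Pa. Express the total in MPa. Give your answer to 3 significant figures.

0.00245 megapascals

8.13 mbar = 0.000813000 MPa and 1640 Pa = 0.00164000 MPa.
0.000813000 + 0.00164000 ≈ 0.00245 MPa.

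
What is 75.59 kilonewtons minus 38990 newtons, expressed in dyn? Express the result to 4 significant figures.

3.660 × 10^9 dynes

75.59 kN = 7.55900 × 10^9 dyn and 38990 N = 3.89900 × 10^9 dyn.
7.55900 × 10^9 − 3.89900 × 10^9 ≈ 3.660 × 10^9 dyn.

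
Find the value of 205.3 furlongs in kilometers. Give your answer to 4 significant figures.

41.30 km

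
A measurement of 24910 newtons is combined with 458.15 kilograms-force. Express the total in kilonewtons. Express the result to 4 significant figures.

29.40 kN

24910 N = 24.9100 kN and 458.15 kgf = 4.49292 kN.
24.9100 + 4.49292 ≈ 29.40 kN.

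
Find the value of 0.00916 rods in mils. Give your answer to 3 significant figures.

1810 mil

1 rod = 198000 mils.
0.00916 × 198000 ≈ 1810 mil.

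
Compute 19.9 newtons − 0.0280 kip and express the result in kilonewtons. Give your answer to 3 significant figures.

19.9 N = 0.0199000 kN and 0.0280 kip = 0.124550 kN.
0.0199000 − 0.124550 ≈ -0.105 kN.

-0.105 kilonewtons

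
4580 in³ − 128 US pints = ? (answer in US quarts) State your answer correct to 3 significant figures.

4580 in³ = 79.3074 US qt and 128 US pt = 64.0000 US qt.
79.3074 − 64.0000 ≈ 15.3 US qt.

15.3 US qt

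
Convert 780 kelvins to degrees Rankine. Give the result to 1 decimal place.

°R = K × 9/5.
Applying the formula gives 1404.0 °R.

1404.0 degrees Rankine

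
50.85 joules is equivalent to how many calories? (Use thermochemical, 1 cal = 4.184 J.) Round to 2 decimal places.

1 J = 0.239006 calories.
Then 50.85 × 0.239006 ≈ 12.15 cal.

12.15 cal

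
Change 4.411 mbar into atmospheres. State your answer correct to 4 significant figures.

0.004353 atmospheres

1 mbar = 0.000986923 atmospheres.
So 4.411 × 0.000986923 ≈ 0.004353 atm.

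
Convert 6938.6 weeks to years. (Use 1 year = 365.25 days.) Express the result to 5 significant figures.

132.98 years

1 wk = 0.0191650 yr.
6938.6 × 0.0191650 ≈ 132.98 yr.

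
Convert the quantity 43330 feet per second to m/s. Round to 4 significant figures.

13210 m/s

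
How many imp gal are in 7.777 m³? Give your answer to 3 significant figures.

1 cubic meter = 219.969 imp gal.
7.777 × 219.969 ≈ 1710 imp gal.

1710 imp gal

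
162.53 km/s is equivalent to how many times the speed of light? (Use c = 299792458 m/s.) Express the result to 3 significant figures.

1 kilometer per second = 3.33564e-6 times the speed of light.
Then 162.53 × 3.33564e-6 ≈ 0.000542 c.

0.000542 c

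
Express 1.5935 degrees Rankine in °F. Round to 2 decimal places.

°R = °F + 459.67.
Applying the formula gives -458.08 °F.

-458.08 °F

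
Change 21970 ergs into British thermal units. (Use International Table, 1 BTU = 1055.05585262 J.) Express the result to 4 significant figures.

2.082e-6 BTU

1 erg = 9.47817e-11 British thermal units.
Then 21970 × 9.47817e-11 ≈ 2.082e-6 BTU.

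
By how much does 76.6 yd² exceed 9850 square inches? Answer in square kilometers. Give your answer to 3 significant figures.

76.6 yd² = 6.40474 × 10^-5 km² and 9850 in² = 6.35483 × 10^-6 km².
6.40474 × 10^-5 − 6.35483 × 10^-6 ≈ 5.77 × 10^-5 km².

5.77 × 10^-5 km²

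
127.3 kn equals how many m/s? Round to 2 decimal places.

1 kn = 0.514444 m/s.
Thus 127.3 × 0.514444 ≈ 65.49 m/s.

65.49 m/s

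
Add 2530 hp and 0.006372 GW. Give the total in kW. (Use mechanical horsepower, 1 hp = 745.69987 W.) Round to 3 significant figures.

2530 hp = 1886.62 kW and 0.006372 GW = 6372.00 kW.
1886.62 + 6372.00 ≈ 8260 kW.

8260 kW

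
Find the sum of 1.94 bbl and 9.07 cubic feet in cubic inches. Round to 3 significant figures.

1.94 bbl = 18821.9 in³ and 9.07 ft³ = 15673.0 in³.
18821.9 + 15673.0 ≈ 34500 in³.

34500 cubic inches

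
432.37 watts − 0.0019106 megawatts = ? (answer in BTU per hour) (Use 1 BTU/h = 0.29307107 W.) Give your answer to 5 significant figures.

-5043.9 BTU per hour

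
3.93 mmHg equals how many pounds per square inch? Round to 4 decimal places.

0.0760 pounds per square inch

1 millimeter of mercury = 0.0193368 psi.
3.93 × 0.0193368 ≈ 0.0760 psi.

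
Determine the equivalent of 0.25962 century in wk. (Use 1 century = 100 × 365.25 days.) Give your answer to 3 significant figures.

1 century = 5217.86 wk.
0.25962 × 5217.86 ≈ 1350 wk.

1350 wk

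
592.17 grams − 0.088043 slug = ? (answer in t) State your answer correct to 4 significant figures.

-0.0006927 metric tons

592.17 g = 0.000592170 t and 0.088043 slug = 0.00128489 t.
0.000592170 − 0.00128489 ≈ -0.0006927 t.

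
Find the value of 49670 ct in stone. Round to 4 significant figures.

1 ct = 3.14946e-5 stone.
Thus 49670 × 3.14946e-5 ≈ 1.564 st.

1.564 st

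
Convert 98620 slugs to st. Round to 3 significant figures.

1 slug = 2.29815 stone.
So 98620 × 2.29815 ≈ 227000 st.

227000 stone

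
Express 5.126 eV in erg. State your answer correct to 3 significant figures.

1 electronvolt = 1.60218e-12 erg.
So 5.126 × 1.60218e-12 ≈ 8.21e-12 erg.

8.21e-12 erg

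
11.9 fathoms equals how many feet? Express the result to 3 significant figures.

71.4 ft

1 fathom = 6.00000 ft.
So 11.9 × 6.00000 ≈ 71.4 ft.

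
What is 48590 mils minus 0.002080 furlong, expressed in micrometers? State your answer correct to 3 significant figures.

48590 mil = 1.23419e+6 μm and 0.002080 furlong = 418429 μm.
1.23419e+6 − 418429 ≈ 816000 μm.

816000 micrometers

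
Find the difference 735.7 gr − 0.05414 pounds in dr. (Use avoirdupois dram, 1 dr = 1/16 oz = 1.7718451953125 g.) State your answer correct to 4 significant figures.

735.7 gr = 26.9056 dr and 0.05414 lb = 13.8598 dr.
26.9056 − 13.8598 ≈ 13.05 dr.

13.05 drams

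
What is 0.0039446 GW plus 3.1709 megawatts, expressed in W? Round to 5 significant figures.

0.0039446 GW = 3.94460e+6 W and 3.1709 MW = 3.17090e+6 W.
3.94460e+6 + 3.17090e+6 ≈ 7.1155e+6 W.

7.1155e+6 W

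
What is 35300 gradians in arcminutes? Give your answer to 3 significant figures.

1.91e+6 arcmin

1 gradian = 54.0000 arcmin.
So 35300 × 54.0000 ≈ 1.91e+6 arcmin.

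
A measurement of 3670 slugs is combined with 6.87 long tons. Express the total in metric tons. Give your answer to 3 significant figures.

3670 slug = 53.5596 t and 6.87 long ton = 6.98024 t.
53.5596 + 6.98024 ≈ 60.5 t.

60.5 metric tons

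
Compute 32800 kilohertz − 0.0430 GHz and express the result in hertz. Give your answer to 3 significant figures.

-1.02e+7 Hz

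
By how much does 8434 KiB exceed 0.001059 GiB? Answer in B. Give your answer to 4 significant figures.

7.499e+6 bytes

8434 KiB = 8.63642e+6 B and 0.001059 GiB = 1.13709e+6 B.
8.63642e+6 − 1.13709e+6 ≈ 7.499e+6 B.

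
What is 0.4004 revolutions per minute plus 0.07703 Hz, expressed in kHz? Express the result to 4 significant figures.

8.370e-5 kHz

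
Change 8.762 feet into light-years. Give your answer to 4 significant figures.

1 ft = 3.22174e-17 light-years.
Thus 8.762 × 3.22174e-17 ≈ 2.823e-16 ly.

2.823e-16 ly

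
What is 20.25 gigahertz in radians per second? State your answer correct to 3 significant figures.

1.27e+11 rad/s

1 GHz = 6.28319e+9 radians per second.
Then 20.25 × 6.28319e+9 ≈ 1.27e+11 rad/s.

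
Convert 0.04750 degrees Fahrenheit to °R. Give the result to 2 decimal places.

459.72 °R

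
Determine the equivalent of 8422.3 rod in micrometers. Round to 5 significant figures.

4.2357e+10 micrometers

1 rod = 5.02920e+6 micrometers.
Then 8422.3 × 5.02920e+6 ≈ 4.2357e+10 μm.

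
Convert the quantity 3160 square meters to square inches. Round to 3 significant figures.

4.90 × 10^6 square inches

1 m² = 1550.00 square inches.
So 3160 × 1550.00 ≈ 4.90 × 10^6 in².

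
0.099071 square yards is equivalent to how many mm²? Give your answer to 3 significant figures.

82800 mm²

1 yd² = 836127 mm².
Thus 0.099071 × 836127 ≈ 82800 mm².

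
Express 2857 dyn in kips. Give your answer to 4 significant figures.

1 dyne = 2.24809e-9 kips.
2857 × 2.24809e-9 ≈ 6.423e-6 kip.

6.423e-6 kips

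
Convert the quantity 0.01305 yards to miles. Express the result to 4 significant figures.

1 yard = 0.000568182 mi.
So 0.01305 × 0.000568182 ≈ 7.415 × 10^-6 mi.

7.415 × 10^-6 mi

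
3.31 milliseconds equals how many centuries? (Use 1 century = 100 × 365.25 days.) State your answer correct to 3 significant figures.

1.05e-12 century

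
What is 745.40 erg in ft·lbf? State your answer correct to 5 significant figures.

5.4978e-5 ft·lbf

1 erg = 7.37562e-8 ft·lbf.
Then 745.40 × 7.37562e-8 ≈ 5.4978e-5 ft·lbf.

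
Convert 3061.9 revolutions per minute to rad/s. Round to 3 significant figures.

1 revolution per minute = 0.104720 rad/s.
3061.9 × 0.104720 ≈ 321 rad/s.

321 rad/s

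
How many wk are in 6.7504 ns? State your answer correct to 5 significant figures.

1 ns = 1.65344e-15 weeks.
6.7504 × 1.65344e-15 ≈ 1.1161e-14 wk.

1.1161e-14 wk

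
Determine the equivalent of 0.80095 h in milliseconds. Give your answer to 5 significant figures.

2.8834e+6 ms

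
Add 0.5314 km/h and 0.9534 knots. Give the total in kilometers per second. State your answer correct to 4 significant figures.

0.5314 km/h = 0.000147611 km/s and 0.9534 kn = 0.000490471 km/s.
0.000147611 + 0.000490471 ≈ 0.0006381 km/s.

0.0006381 kilometers per second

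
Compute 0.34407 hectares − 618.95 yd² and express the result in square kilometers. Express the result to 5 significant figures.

0.0029232 km²

0.34407 ha = 0.00344070 km² and 618.95 yd² = 0.000517521 km².
0.00344070 − 0.000517521 ≈ 0.0029232 km².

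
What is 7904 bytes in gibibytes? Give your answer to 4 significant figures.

1 B = 9.31323 × 10^-10 GiB.
So 7904 × 9.31323 × 10^-10 ≈ 7.361 × 10^-6 GiB.

7.361 × 10^-6 gibibytes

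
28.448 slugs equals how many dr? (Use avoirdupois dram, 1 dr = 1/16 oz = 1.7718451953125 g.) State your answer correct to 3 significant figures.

1 slug = 8236.56 drams.
28.448 × 8236.56 ≈ 234000 dr.

234000 dr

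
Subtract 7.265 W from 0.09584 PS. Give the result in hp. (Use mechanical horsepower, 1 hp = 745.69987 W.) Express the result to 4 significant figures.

0.08479 horsepower

0.09584 PS = 0.0945289 hp and 7.265 W = 0.00974253 hp.
0.0945289 − 0.00974253 ≈ 0.08479 hp.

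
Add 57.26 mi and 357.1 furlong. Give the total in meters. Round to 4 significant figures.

57.26 mi = 92151.0 m and 357.1 furlong = 71837.1 m.
92151.0 + 71837.1 ≈ 164000 m.

164000 meters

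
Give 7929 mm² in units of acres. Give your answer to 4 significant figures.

1 mm² = 2.47105e-10 acre.
Thus 7929 × 2.47105e-10 ≈ 1.959e-6 acre.

1.959e-6 acres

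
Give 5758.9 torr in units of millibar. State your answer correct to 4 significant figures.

7678 mbar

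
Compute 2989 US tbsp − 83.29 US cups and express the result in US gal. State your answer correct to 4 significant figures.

6.470 US gal

2989 US tbsp = 11.67578 US gal and 83.29 US cup = 5.205625 US gal.
11.67578 − 5.205625 ≈ 6.470 US gal.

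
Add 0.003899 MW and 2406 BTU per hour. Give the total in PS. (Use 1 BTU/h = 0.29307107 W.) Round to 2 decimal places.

6.26 PS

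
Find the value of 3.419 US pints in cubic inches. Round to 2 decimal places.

1 US pint = 28.8750 in³.
So 3.419 × 28.8750 ≈ 98.72 in³.

98.72 in³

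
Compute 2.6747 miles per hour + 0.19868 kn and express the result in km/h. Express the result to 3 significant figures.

4.67 km/h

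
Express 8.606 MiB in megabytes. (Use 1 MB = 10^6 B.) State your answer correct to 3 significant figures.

1 mebibyte = 1.04858 MB.
8.606 × 1.04858 ≈ 9.02 MB.

9.02 MB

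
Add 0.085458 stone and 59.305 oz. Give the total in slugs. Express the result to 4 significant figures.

0.1524 slug

0.085458 st = 0.0371856 slug and 59.305 oz = 0.115203 slug.
0.0371856 + 0.115203 ≈ 0.1524 slug.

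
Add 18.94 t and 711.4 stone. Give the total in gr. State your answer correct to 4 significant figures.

3.620 × 10^8 grains

18.94 t = 2.92289 × 10^8 gr and 711.4 st = 6.97172 × 10^7 gr.
2.92289 × 10^8 + 6.97172 × 10^7 ≈ 3.620 × 10^8 gr.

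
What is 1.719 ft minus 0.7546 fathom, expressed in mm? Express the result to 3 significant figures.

-856 mm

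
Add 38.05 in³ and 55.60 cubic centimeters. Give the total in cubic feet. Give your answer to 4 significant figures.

38.05 in³ = 0.0220197 ft³ and 55.60 cm³ = 0.00196350 ft³.
0.0220197 + 0.00196350 ≈ 0.02398 ft³.

0.02398 cubic feet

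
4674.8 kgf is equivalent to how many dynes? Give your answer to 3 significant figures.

4.58e+9 dynes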